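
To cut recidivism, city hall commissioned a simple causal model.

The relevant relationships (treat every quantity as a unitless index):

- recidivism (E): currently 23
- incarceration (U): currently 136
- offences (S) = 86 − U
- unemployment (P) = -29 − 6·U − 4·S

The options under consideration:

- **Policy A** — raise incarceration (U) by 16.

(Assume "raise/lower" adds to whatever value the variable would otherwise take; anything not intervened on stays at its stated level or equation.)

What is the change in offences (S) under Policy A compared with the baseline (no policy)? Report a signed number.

-16

Baseline:
  U = 136
  S = 86 − 136 = -50
Policy A (U + 16):
  U = 136 + 16 = 152
  S = 86 − 152 = -66
Change in S: -66 − (-50) = -16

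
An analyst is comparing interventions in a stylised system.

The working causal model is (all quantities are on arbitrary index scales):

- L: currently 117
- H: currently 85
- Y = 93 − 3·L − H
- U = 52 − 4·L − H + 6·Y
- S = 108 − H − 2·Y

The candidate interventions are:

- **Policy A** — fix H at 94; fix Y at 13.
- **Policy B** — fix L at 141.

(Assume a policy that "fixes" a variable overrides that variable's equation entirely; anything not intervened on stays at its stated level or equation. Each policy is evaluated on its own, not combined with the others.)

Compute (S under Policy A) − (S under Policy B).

-865

Policy A (H := 94, Y := 13):
  L = 117
  H = 94
  Y = 13
  S = 108 − 94 − 2·13 = -12
Policy B (L := 141):
  L = 141
  H = 85
  Y = 93 − 3·141 − 85 = -415
  S = 108 − 85 − 2·(-415) = 853
S: -12 − 853 = -865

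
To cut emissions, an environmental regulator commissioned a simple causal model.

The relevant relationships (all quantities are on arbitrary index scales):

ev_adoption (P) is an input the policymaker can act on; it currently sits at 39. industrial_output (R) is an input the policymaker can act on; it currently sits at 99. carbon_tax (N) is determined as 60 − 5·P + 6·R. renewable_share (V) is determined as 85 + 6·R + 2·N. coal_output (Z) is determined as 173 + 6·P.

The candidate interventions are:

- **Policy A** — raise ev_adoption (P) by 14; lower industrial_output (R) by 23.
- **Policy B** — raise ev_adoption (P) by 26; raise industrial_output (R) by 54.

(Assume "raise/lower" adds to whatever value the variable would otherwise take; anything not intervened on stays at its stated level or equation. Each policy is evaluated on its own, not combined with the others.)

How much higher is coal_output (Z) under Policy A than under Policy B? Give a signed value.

-72

Policy A (P + 14, R − 23):
  P = 39 + 14 = 53
  Z = 173 + 6·53 = 491
Policy B (P + 26, R + 54):
  P = 39 + 26 = 65
  Z = 173 + 6·65 = 563
Z: 491 − 563 = -72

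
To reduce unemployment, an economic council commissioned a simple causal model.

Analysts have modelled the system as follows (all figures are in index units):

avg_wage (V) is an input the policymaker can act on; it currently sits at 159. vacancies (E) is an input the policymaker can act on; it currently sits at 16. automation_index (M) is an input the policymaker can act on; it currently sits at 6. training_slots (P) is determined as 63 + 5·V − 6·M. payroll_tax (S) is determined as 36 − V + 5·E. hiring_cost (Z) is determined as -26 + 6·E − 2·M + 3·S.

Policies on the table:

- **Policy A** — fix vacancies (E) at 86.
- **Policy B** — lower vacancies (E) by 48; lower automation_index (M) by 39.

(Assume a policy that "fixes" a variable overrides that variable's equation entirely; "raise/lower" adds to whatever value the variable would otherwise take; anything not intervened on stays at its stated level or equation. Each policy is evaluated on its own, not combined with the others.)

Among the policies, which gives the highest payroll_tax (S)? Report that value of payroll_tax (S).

307

Policy A (E := 86):
  V = 159
  E = 86
  S = 36 − 159 + 5·86 = 307
Policy B (E − 48, M − 39):
  V = 159
  E = 16 − 48 = -32
  S = 36 − 159 + 5·(-32) = -283
Comparing — Policy A: S=307, Policy B: S=-283. Highest is 307 (Policy A).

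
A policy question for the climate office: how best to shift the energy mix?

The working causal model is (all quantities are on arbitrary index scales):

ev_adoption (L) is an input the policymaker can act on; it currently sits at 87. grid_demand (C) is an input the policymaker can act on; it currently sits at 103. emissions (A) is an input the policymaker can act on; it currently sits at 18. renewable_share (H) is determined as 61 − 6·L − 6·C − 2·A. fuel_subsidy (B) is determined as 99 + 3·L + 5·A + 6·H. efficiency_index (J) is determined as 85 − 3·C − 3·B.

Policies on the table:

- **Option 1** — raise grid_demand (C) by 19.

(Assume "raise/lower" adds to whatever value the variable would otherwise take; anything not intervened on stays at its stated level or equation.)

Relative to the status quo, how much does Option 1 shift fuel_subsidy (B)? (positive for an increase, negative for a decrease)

Baseline:
  L = 87
  C = 103
  A = 18
  H = 61 − 6·87 − 6·103 − 2·18 = -1115
  B = 99 + 3·87 + 5·18 + 6·(-1115) = -6240
Option 1 (C + 19):
  L = 87
  C = 103 + 19 = 122
  A = 18
  H = 61 − 6·87 − 6·122 − 2·18 = -1229
  B = 99 + 3·87 + 5·18 + 6·(-1229) = -6924
Change in B: -6924 − (-6240) = -684

-684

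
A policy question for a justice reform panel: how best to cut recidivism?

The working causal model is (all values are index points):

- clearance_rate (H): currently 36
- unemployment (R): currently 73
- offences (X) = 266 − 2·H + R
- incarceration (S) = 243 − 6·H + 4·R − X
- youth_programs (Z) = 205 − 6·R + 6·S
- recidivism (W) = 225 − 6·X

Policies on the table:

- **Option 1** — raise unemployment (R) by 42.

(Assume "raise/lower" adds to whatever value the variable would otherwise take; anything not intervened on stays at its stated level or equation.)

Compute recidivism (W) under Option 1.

-1629

Option 1 (R + 42):
  H = 36
  R = 73 + 42 = 115
  X = 266 − 2·36 + 115 = 309
  W = 225 − 6·309 = -1629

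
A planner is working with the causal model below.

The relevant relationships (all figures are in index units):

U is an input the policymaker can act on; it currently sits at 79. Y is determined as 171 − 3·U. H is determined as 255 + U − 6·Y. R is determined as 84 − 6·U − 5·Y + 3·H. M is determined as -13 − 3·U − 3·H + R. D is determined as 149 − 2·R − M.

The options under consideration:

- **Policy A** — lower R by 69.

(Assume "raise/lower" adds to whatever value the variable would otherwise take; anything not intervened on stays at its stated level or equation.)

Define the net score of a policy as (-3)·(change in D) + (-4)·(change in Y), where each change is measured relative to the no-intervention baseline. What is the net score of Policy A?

-621

Baseline:
  U = 79
  Y = 171 − 3·79 = -66
  H = 255 + 79 − 6·(-66) = 730
  R = 84 − 6·79 − 5·(-66) + 3·730 = 2130
  M = -13 − 3·79 − 3·730 + 2130 = -310
  D = 149 − 2·2130 − (-310) = -3801
Policy A (R − 69):
  U = 79
  Y = 171 − 3·79 = -66
  H = 255 + 79 − 6·(-66) = 730
  R = 84 − 6·79 − 5·(-66) + 3·730 (−69 from intervention) = 2061
  M = -13 − 3·79 − 3·730 + 2061 = -379
  D = 149 − 2·2061 − (-379) = -3594
ΔD = -3594 − (-3801) = 207; ΔY = -66 − (-66) = 0
Score = (-3)·207 + (-4)·0 = -621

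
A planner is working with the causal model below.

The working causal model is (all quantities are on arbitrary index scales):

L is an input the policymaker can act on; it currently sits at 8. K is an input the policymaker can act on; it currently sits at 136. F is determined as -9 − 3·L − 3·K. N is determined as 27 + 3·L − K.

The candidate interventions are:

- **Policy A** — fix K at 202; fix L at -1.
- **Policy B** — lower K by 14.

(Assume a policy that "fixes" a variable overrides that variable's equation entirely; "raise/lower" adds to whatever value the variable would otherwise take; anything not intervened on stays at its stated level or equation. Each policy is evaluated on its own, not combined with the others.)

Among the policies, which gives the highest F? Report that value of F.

-399

Policy A (K := 202, L := -1):
  L = -1
  K = 202
  F = -9 − 3·(-1) − 3·202 = -612
Policy B (K − 14):
  L = 8
  K = 136 − 14 = 122
  F = -9 − 3·8 − 3·122 = -399
Comparing — Policy A: F=-612, Policy B: F=-399. Highest is -399 (Policy B).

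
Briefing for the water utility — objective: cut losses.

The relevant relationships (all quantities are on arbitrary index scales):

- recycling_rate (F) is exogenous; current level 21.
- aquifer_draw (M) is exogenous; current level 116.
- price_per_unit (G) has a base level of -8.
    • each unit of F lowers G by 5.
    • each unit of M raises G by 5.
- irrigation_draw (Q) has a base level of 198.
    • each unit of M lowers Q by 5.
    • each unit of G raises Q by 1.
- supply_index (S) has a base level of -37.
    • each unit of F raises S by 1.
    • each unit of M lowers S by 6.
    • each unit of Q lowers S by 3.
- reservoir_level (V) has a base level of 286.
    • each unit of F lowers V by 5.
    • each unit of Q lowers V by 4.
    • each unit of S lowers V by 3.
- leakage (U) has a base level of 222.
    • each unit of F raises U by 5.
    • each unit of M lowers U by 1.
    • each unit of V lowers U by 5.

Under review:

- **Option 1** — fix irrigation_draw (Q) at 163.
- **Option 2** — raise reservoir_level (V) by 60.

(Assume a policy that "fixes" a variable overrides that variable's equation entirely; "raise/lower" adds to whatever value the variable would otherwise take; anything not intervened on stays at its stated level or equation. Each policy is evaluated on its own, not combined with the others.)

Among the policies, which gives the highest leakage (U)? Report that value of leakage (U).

-13799

Option 1 (Q := 163):
  F = 21
  M = 116
  G = -8 − 5·21 + 5·116 = 467
  Q = 163
  S = -37 + 21 − 6·116 − 3·163 = -1201
  V = 286 − 5·21 − 4·163 − 3·(-1201) = 3132
  U = 222 + 5·21 − 116 − 5·3132 = -15449
Option 2 (V + 60):
  F = 21
  M = 116
  G = -8 − 5·21 + 5·116 = 467
  Q = 198 − 5·116 + 467 = 85
  S = -37 + 21 − 6·116 − 3·85 = -967
  V = 286 − 5·21 − 4·85 − 3·(-967) (+60 from intervention) = 2802
  U = 222 + 5·21 − 116 − 5·2802 = -13799
Comparing — Option 1: U=-15449, Option 2: U=-13799. Highest is -13799 (Option 2).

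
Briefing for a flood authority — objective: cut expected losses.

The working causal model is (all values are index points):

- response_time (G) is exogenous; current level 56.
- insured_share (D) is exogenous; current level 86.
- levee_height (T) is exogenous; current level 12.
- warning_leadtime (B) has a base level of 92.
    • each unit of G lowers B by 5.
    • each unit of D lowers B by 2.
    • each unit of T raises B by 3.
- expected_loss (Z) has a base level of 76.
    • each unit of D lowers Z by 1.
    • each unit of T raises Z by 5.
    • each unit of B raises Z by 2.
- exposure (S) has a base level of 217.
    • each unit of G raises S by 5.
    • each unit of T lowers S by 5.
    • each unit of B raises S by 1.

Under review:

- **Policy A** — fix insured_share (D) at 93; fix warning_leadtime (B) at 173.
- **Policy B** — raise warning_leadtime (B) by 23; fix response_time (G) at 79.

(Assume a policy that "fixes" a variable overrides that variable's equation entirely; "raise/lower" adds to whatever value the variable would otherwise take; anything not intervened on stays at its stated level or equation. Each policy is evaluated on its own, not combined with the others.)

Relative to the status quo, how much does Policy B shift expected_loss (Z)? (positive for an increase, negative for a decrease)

Baseline:
  G = 56
  D = 86
  T = 12
  B = 92 − 5·56 − 2·86 + 3·12 = -324
  Z = 76 − 86 + 5·12 + 2·(-324) = -598
Policy B (B + 23, G := 79):
  G = 79
  D = 86
  T = 12
  B = 92 − 5·79 − 2·86 + 3·12 (+23 from intervention) = -416
  Z = 76 − 86 + 5·12 + 2·(-416) = -782
Change in Z: -782 − (-598) = -184

-184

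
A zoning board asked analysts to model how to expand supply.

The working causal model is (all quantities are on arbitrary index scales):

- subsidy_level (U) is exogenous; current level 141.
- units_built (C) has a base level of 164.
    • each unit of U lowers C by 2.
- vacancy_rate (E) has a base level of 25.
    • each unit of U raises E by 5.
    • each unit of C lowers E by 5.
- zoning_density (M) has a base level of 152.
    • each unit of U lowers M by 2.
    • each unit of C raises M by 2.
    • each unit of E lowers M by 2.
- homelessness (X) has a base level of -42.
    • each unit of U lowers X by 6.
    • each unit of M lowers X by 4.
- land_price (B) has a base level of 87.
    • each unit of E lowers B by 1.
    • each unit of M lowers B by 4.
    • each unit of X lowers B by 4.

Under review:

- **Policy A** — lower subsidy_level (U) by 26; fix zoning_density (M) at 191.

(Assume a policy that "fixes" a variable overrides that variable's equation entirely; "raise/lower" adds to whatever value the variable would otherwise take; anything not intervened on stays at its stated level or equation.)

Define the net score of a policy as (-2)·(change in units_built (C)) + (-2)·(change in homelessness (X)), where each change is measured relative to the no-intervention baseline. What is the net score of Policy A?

Baseline:
  U = 141
  C = 164 − 2·141 = -118
  E = 25 + 5·141 − 5·(-118) = 1320
  M = 152 − 2·141 + 2·(-118) − 2·1320 = -3006
  X = -42 − 6·141 − 4·(-3006) = 11136
Policy A (U − 26, M := 191):
  U = 141 − 26 = 115
  C = 164 − 2·115 = -66
  E = 25 + 5·115 − 5·(-66) = 930
  M = 191
  X = -42 − 6·115 − 4·191 = -1496
ΔC = -66 − (-118) = 52; ΔX = -1496 − 11136 = -12632
Score = (-2)·52 + (-2)·(-12632) = 25160

25160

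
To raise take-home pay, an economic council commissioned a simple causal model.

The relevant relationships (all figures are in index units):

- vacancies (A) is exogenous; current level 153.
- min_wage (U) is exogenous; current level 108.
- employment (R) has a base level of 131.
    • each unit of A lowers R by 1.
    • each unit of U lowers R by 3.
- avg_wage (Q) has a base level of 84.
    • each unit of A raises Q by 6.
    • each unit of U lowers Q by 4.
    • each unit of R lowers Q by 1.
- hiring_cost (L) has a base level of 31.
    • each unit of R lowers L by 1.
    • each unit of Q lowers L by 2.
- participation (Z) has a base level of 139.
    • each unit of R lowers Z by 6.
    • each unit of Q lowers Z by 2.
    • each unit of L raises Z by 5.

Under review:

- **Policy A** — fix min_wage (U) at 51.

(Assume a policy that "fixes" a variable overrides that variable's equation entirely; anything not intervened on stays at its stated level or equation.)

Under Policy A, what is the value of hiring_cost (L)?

Policy A (U := 51):
  A = 153
  U = 51
  R = 131 − 153 − 3·51 = -175
  Q = 84 + 6·153 − 4·51 − (-175) = 973
  L = 31 − (-175) − 2·973 = -1740

-1740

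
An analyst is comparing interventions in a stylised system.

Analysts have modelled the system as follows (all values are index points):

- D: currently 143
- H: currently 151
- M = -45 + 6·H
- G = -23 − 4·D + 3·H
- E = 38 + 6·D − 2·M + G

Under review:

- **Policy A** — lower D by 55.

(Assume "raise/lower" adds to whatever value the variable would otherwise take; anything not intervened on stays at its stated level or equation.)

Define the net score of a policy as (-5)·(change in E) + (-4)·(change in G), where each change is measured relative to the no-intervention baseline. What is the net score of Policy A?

Baseline:
  D = 143
  H = 151
  M = -45 + 6·151 = 861
  G = -23 − 4·143 + 3·151 = -142
  E = 38 + 6·143 − 2·861 + (-142) = -968
Policy A (D − 55):
  D = 143 − 55 = 88
  H = 151
  M = -45 + 6·151 = 861
  G = -23 − 4·88 + 3·151 = 78
  E = 38 + 6·88 − 2·861 + 78 = -1078
ΔE = -1078 − (-968) = -110; ΔG = 78 − (-142) = 220
Score = (-5)·(-110) + (-4)·220 = -330

-330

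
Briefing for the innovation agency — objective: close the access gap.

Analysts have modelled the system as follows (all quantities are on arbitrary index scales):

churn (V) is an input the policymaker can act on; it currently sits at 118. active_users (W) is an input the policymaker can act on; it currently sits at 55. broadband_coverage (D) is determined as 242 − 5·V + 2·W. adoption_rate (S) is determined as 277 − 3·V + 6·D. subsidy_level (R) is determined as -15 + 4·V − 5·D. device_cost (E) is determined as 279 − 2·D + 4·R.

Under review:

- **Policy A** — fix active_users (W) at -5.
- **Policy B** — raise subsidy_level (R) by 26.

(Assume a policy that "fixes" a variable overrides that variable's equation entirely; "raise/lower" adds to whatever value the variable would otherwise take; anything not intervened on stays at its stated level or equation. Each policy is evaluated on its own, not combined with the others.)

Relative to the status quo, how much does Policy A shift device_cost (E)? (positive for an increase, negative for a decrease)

2640

Baseline:
  V = 118
  W = 55
  D = 242 − 5·118 + 2·55 = -238
  R = -15 + 4·118 − 5·(-238) = 1647
  E = 279 − 2·(-238) + 4·1647 = 7343
Policy A (W := -5):
  V = 118
  W = -5
  D = 242 − 5·118 + 2·(-5) = -358
  R = -15 + 4·118 − 5·(-358) = 2247
  E = 279 − 2·(-358) + 4·2247 = 9983
Change in E: 9983 − 7343 = 2640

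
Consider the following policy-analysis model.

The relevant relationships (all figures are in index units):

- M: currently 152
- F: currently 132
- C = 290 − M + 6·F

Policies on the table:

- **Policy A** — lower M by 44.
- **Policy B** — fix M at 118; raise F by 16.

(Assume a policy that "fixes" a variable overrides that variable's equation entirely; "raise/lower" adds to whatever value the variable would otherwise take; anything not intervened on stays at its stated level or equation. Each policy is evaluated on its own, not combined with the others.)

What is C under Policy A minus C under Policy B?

Policy A (M − 44):
  M = 152 − 44 = 108
  F = 132
  C = 290 − 108 + 6·132 = 974
Policy B (M := 118, F + 16):
  M = 118
  F = 132 + 16 = 148
  C = 290 − 118 + 6·148 = 1060
C: 974 − 1060 = -86

-86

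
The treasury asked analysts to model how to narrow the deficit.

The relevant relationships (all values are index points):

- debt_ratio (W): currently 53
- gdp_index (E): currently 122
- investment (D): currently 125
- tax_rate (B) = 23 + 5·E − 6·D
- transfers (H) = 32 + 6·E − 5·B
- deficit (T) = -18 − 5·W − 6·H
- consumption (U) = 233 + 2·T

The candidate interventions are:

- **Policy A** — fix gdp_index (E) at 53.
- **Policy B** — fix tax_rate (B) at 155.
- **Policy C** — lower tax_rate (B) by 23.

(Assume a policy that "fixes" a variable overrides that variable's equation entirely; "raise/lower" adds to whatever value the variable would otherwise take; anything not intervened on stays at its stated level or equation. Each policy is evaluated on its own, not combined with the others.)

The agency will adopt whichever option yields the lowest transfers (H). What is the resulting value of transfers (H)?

-11

Policy A (E := 53):
  E = 53
  D = 125
  B = 23 + 5·53 − 6·125 = -462
  H = 32 + 6·53 − 5·(-462) = 2660
Policy B (B := 155):
  E = 122
  D = 125
  B = 155
  H = 32 + 6·122 − 5·155 = -11
Policy C (B − 23):
  E = 122
  D = 125
  B = 23 + 5·122 − 6·125 (−23 from intervention) = -140
  H = 32 + 6·122 − 5·(-140) = 1464
Comparing — Policy A: H=2660, Policy B: H=-11, Policy C: H=1464. Lowest is -11 (Policy B).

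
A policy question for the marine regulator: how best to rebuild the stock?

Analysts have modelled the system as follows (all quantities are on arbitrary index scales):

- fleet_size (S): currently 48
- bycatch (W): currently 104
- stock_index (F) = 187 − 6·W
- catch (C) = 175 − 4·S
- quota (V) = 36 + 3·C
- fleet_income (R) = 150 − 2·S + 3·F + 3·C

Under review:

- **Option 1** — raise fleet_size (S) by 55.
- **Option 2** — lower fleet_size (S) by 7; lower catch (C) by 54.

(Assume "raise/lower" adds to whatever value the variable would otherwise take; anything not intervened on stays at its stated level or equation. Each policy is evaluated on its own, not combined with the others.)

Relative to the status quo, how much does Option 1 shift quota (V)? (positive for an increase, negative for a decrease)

-660

Baseline:
  S = 48
  C = 175 − 4·48 = -17
  V = 36 + 3·(-17) = -15
Option 1 (S + 55):
  S = 48 + 55 = 103
  C = 175 − 4·103 = -237
  V = 36 + 3·(-237) = -675
Change in V: -675 − (-15) = -660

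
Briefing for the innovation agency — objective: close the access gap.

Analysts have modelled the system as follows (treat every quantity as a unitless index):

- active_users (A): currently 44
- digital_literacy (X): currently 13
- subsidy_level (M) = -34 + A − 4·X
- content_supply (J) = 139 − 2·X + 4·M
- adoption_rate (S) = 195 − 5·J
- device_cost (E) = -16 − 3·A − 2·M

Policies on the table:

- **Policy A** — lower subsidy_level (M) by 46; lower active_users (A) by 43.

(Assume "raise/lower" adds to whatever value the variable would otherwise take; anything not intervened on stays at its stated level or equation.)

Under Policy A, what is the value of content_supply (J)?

Policy A (M − 46, A − 43):
  A = 44 − 43 = 1
  X = 13
  M = -34 + 1 − 4·13 (−46 from intervention) = -131
  J = 139 − 2·13 + 4·(-131) = -411

-411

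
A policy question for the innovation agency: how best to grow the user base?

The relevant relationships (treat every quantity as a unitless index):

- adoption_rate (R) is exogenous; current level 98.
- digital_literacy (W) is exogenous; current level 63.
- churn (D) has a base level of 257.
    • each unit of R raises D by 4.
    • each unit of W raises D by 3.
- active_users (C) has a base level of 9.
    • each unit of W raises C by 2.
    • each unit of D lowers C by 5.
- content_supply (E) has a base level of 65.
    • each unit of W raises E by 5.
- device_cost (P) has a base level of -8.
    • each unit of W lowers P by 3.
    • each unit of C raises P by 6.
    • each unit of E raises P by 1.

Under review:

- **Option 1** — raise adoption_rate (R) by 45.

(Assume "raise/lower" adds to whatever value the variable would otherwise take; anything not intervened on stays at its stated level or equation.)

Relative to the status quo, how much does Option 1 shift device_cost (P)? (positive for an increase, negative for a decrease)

Baseline:
  R = 98
  W = 63
  D = 257 + 4·98 + 3·63 = 838
  C = 9 + 2·63 − 5·838 = -4055
  E = 65 + 5·63 = 380
  P = -8 − 3·63 + 6·(-4055) + 380 = -24147
Option 1 (R + 45):
  R = 98 + 45 = 143
  W = 63
  D = 257 + 4·143 + 3·63 = 1018
  C = 9 + 2·63 − 5·1018 = -4955
  E = 65 + 5·63 = 380
  P = -8 − 3·63 + 6·(-4955) + 380 = -29547
Change in P: -29547 − (-24147) = -5400

-5400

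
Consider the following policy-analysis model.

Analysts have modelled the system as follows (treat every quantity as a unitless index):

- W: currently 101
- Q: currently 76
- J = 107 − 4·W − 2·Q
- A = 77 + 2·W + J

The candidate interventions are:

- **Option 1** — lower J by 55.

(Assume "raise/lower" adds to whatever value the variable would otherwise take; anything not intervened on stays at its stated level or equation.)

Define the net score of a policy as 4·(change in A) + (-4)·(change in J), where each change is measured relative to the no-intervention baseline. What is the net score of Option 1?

Baseline:
  W = 101
  Q = 76
  J = 107 − 4·101 − 2·76 = -449
  A = 77 + 2·101 + (-449) = -170
Option 1 (J − 55):
  W = 101
  Q = 76
  J = 107 − 4·101 − 2·76 (−55 from intervention) = -504
  A = 77 + 2·101 + (-504) = -225
ΔA = -225 − (-170) = -55; ΔJ = -504 − (-449) = -55
Score = 4·(-55) + (-4)·(-55) = 0

0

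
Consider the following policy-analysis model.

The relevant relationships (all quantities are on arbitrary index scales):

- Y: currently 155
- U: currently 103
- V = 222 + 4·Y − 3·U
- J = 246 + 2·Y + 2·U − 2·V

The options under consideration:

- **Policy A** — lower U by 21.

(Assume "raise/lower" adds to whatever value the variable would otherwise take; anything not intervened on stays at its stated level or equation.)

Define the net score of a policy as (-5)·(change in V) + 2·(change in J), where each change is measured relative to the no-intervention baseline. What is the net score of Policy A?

-651

Baseline:
  Y = 155
  U = 103
  V = 222 + 4·155 − 3·103 = 533
  J = 246 + 2·155 + 2·103 − 2·533 = -304
Policy A (U − 21):
  Y = 155
  U = 103 − 21 = 82
  V = 222 + 4·155 − 3·82 = 596
  J = 246 + 2·155 + 2·82 − 2·596 = -472
ΔV = 596 − 533 = 63; ΔJ = -472 − (-304) = -168
Score = (-5)·63 + 2·(-168) = -651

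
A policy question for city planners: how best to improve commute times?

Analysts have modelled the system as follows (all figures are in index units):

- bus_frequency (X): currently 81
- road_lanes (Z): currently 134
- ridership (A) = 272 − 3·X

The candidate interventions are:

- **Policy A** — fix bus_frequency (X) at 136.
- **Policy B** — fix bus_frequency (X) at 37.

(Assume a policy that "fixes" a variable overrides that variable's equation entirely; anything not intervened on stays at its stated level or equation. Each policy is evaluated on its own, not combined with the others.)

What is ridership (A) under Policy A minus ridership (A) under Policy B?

Policy A (X := 136):
  X = 136
  A = 272 − 3·136 = -136
Policy B (X := 37):
  X = 37
  A = 272 − 3·37 = 161
A: -136 − 161 = -297

-297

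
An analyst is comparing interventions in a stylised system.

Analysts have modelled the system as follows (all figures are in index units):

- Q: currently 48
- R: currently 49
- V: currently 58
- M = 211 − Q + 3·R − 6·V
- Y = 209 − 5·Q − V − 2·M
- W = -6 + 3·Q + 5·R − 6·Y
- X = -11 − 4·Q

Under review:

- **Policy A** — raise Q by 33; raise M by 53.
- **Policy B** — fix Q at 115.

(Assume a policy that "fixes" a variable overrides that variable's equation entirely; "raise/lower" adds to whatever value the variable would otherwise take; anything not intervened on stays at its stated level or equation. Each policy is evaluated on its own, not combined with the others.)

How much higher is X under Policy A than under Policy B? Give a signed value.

136

Policy A (Q + 33, M + 53):
  Q = 48 + 33 = 81
  X = -11 − 4·81 = -335
Policy B (Q := 115):
  Q = 115
  X = -11 − 4·115 = -471
X: -335 − (-471) = 136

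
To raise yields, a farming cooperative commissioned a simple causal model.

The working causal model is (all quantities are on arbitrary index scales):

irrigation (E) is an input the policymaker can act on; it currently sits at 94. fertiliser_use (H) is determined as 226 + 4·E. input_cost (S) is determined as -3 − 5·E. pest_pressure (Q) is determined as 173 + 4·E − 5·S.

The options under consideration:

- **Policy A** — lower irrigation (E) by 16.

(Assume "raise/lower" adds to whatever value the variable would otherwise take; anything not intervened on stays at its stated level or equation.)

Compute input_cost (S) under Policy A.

-393

Policy A (E − 16):
  E = 94 − 16 = 78
  S = -3 − 5·78 = -393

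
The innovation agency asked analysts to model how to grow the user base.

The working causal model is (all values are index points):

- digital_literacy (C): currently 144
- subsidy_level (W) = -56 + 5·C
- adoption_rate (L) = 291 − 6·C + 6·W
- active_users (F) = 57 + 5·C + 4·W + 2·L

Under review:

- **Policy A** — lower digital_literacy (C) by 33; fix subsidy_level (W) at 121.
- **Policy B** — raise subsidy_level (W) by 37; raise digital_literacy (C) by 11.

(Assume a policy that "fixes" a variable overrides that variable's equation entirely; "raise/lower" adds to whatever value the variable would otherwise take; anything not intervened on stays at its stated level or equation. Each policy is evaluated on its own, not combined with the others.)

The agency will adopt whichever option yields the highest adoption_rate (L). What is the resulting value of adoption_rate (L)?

Policy A (C − 33, W := 121):
  C = 144 − 33 = 111
  W = 121
  L = 291 − 6·111 + 6·121 = 351
Policy B (W + 37, C + 11):
  C = 144 + 11 = 155
  W = -56 + 5·155 (+37 from intervention) = 756
  L = 291 − 6·155 + 6·756 = 3897
Comparing — Policy A: L=351, Policy B: L=3897. Highest is 3897 (Policy B).

3897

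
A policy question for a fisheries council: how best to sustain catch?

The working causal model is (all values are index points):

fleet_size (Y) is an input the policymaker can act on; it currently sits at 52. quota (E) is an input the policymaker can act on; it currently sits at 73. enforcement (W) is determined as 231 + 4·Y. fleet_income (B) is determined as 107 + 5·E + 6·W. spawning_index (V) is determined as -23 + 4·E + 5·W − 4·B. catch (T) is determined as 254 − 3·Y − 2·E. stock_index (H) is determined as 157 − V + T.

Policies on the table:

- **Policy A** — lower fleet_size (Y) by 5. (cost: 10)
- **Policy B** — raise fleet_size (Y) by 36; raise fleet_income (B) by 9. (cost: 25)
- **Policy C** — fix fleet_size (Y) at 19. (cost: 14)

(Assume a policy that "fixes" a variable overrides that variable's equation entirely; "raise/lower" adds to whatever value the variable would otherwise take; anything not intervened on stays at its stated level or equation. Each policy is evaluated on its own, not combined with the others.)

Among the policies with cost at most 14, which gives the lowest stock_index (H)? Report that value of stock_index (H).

7660

Policy A (Y − 5):
  Y = 52 − 5 = 47
  E = 73
  W = 231 + 4·47 = 419
  B = 107 + 5·73 + 6·419 = 2986
  V = -23 + 4·73 + 5·419 − 4·2986 = -9580
  T = 254 − 3·47 − 2·73 = -33
  H = 157 − (-9580) + (-33) = 9704
Policy C (Y := 19):
  Y = 19
  E = 73
  W = 231 + 4·19 = 307
  B = 107 + 5·73 + 6·307 = 2314
  V = -23 + 4·73 + 5·307 − 4·2314 = -7452
  T = 254 − 3·19 − 2·73 = 51
  H = 157 − (-7452) + 51 = 7660
Comparing — Policy A: H=9704, Policy C: H=7660. Lowest is 7660 (Policy C).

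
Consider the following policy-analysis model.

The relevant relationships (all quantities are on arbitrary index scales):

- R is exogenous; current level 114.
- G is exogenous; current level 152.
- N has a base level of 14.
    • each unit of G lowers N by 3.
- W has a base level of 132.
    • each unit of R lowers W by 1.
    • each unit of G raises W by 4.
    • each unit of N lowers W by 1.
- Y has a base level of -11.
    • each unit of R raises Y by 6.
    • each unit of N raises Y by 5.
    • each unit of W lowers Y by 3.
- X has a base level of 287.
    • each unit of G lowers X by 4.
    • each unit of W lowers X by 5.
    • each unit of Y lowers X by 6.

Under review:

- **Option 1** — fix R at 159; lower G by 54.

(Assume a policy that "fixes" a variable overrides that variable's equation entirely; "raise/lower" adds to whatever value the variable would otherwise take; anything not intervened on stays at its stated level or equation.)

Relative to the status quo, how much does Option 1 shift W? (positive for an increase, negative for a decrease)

-423

Baseline:
  R = 114
  G = 152
  N = 14 − 3·152 = -442
  W = 132 − 114 + 4·152 − (-442) = 1068
Option 1 (R := 159, G − 54):
  R = 159
  G = 152 − 54 = 98
  N = 14 − 3·98 = -280
  W = 132 − 159 + 4·98 − (-280) = 645
Change in W: 645 − 1068 = -423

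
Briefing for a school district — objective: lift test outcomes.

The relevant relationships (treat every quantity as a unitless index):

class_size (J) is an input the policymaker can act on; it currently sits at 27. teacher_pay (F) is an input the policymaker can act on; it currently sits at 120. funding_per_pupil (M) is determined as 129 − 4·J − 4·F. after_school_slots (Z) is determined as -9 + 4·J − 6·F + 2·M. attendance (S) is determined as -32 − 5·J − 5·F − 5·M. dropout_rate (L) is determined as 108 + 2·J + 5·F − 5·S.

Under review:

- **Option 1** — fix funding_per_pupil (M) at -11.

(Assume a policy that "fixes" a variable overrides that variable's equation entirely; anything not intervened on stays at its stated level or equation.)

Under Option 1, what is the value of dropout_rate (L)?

Option 1 (M := -11):
  J = 27
  F = 120
  M = -11
  S = -32 − 5·27 − 5·120 − 5·(-11) = -712
  L = 108 + 2·27 + 5·120 − 5·(-712) = 4322

4322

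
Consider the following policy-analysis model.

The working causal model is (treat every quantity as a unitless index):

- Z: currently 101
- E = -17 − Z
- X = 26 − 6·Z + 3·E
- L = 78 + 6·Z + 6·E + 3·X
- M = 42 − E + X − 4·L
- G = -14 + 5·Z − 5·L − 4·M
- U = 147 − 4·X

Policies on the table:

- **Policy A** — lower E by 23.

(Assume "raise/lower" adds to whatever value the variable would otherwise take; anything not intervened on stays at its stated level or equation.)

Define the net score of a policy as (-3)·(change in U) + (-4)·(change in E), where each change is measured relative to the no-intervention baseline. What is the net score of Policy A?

Baseline:
  Z = 101
  E = -17 − 101 = -118
  X = 26 − 6·101 + 3·(-118) = -934
  U = 147 − 4·(-934) = 3883
Policy A (E − 23):
  Z = 101
  E = -17 − 101 (−23 from intervention) = -141
  X = 26 − 6·101 + 3·(-141) = -1003
  U = 147 − 4·(-1003) = 4159
ΔU = 4159 − 3883 = 276; ΔE = -141 − (-118) = -23
Score = (-3)·276 + (-4)·(-23) = -736

-736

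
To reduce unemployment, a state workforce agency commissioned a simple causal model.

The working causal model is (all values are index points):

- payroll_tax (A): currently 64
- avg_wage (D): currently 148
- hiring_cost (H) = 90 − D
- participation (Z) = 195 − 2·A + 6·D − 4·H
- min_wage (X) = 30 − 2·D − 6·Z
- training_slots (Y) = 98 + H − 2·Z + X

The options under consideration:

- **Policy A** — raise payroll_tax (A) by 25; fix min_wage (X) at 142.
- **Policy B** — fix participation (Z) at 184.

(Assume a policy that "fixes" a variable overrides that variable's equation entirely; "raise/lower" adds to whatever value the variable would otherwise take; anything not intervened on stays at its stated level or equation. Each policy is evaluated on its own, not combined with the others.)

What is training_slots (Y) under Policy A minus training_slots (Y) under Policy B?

-394

Policy A (A + 25, X := 142):
  A = 64 + 25 = 89
  D = 148
  H = 90 − 148 = -58
  Z = 195 − 2·89 + 6·148 − 4·(-58) = 1137
  X = 142
  Y = 98 + (-58) − 2·1137 + 142 = -2092
Policy B (Z := 184):
  A = 64
  D = 148
  H = 90 − 148 = -58
  Z = 184
  X = 30 − 2·148 − 6·184 = -1370
  Y = 98 + (-58) − 2·184 + (-1370) = -1698
Y: -2092 − (-1698) = -394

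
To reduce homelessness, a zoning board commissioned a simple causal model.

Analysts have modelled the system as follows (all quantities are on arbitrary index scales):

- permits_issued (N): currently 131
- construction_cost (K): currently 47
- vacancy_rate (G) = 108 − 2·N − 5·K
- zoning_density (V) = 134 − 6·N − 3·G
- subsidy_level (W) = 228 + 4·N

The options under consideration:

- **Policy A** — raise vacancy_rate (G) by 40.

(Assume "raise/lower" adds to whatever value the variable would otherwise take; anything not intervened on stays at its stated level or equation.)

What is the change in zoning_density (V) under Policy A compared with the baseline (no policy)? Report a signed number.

Baseline:
  N = 131
  K = 47
  G = 108 − 2·131 − 5·47 = -389
  V = 134 − 6·131 − 3·(-389) = 515
Policy A (G + 40):
  N = 131
  K = 47
  G = 108 − 2·131 − 5·47 (+40 from intervention) = -349
  V = 134 − 6·131 − 3·(-349) = 395
Change in V: 395 − 515 = -120

-120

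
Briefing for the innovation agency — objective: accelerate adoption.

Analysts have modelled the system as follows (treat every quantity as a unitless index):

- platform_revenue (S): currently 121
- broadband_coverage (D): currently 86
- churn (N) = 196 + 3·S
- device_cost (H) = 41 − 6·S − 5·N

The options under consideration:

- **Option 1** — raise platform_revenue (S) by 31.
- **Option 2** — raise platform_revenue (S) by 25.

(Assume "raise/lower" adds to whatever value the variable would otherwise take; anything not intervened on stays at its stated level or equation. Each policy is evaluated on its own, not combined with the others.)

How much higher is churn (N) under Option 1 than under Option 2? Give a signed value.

Option 1 (S + 31):
  S = 121 + 31 = 152
  N = 196 + 3·152 = 652
Option 2 (S + 25):
  S = 121 + 25 = 146
  N = 196 + 3·146 = 634
N: 652 − 634 = 18

18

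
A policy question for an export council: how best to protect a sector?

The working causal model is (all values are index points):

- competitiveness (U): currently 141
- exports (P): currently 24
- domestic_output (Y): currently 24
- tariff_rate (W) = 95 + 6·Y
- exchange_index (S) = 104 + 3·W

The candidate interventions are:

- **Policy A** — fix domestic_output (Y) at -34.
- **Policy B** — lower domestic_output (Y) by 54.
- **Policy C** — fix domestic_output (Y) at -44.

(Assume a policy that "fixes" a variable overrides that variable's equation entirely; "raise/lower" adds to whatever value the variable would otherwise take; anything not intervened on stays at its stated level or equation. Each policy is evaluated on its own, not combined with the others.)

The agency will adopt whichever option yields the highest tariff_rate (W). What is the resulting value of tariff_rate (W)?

Policy A (Y := -34):
  Y = -34
  W = 95 + 6·(-34) = -109
Policy B (Y − 54):
  Y = 24 − 54 = -30
  W = 95 + 6·(-30) = -85
Policy C (Y := -44):
  Y = -44
  W = 95 + 6·(-44) = -169
Comparing — Policy A: W=-109, Policy B: W=-85, Policy C: W=-169. Highest is -85 (Policy B).

-85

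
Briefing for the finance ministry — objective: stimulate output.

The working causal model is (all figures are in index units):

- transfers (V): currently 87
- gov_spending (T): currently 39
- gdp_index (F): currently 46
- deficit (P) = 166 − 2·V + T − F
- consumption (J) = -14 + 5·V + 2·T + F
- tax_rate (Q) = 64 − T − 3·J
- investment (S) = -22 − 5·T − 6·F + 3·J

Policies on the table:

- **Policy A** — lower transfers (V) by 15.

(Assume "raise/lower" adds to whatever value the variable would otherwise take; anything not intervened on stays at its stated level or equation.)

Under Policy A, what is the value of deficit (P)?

Policy A (V − 15):
  V = 87 − 15 = 72
  T = 39
  F = 46
  P = 166 − 2·72 + 39 − 46 = 15

15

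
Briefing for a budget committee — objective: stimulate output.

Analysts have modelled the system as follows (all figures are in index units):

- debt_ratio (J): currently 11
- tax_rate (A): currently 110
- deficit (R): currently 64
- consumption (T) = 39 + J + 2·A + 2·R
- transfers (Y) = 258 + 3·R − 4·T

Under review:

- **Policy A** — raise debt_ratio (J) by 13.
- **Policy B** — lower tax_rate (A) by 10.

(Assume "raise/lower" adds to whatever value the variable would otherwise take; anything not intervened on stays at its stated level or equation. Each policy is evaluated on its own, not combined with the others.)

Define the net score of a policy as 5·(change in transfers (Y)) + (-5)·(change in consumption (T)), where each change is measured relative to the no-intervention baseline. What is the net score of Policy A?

-325

Baseline:
  J = 11
  A = 110
  R = 64
  T = 39 + 11 + 2·110 + 2·64 = 398
  Y = 258 + 3·64 − 4·398 = -1142
Policy A (J + 13):
  J = 11 + 13 = 24
  A = 110
  R = 64
  T = 39 + 24 + 2·110 + 2·64 = 411
  Y = 258 + 3·64 − 4·411 = -1194
ΔY = -1194 − (-1142) = -52; ΔT = 411 − 398 = 13
Score = 5·(-52) + (-5)·13 = -325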